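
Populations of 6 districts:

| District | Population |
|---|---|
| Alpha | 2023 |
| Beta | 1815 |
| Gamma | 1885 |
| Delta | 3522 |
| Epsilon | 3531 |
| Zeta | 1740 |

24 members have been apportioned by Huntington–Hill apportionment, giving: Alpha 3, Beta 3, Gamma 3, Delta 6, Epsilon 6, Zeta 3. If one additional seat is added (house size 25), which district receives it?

Priority for the next seat is population ÷ (√(s·(s+1))).
Priorities: Alpha 583.990, Beta 523.945, Gamma 544.153, Delta 543.456, Epsilon 544.845, Zeta 502.295.
Highest priority: Alpha.

Alpha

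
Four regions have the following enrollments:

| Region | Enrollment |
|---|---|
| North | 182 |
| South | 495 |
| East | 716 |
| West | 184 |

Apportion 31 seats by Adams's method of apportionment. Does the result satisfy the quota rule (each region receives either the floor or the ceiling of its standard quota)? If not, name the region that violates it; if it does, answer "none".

none

Standard quotas: North 3.578, South 9.731, East 14.075, West 3.617.
Adams allocation: North 4, South 9, East 14, West 4.
Every allocation lies between the lower and upper quota.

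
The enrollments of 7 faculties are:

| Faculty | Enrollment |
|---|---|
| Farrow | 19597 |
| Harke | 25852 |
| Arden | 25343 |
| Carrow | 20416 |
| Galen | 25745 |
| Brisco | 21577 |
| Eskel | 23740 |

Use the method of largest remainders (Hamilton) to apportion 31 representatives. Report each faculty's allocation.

The standard divisor is 162270/31 ≈ 5234.516.
Standard quotas: Farrow 3.7438, Harke 4.9388, Arden 4.8415, Carrow 3.9003, Galen 4.9183, Brisco 4.1221, Eskel 4.5353.
Lower quotas: Farrow 3, Harke 4, Arden 4, Carrow 3, Galen 4, Brisco 4, Eskel 4 (sum 26, leaving 5 seats).
Remainders in descending order: Harke 0.9388, Galen 0.9183, Carrow 0.9003, Arden 0.8415, Farrow 0.7438, Eskel 0.5353, Brisco 0.1221.
The surplus seats go to Harke, Galen, Carrow, Arden, Farrow.

Farrow=4, Harke=5, Arden=5, Carrow=4, Galen=5, Brisco=4, Eskel=4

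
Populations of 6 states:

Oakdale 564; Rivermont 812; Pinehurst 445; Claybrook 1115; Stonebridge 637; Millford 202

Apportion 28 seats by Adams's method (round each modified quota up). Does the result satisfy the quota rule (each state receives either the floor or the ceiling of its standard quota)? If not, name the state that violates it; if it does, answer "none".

none

Standard quotas: Oakdale 4.183, Rivermont 6.023, Pinehurst 3.301, Claybrook 8.270, Stonebridge 4.725, Millford 1.498.
Adams allocation: Oakdale 4, Rivermont 6, Pinehurst 3, Claybrook 8, Stonebridge 5, Millford 2.
Every allocation lies between the lower and upper quota.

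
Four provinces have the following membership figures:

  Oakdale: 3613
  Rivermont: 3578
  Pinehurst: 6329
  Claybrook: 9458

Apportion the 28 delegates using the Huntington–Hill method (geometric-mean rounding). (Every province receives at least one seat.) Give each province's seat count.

With divisor 816: modified quotas Oakdale 4.428, Rivermont 4.385, Pinehurst 7.756, Claybrook 11.591.
Geometric-mean thresholds: Oakdale √(4·5)=4.472, Rivermont √(4·5)=4.472, Pinehurst √(7·8)=7.483, Claybrook √(11·12)=11.489.
Each quota rounded against its threshold gives Oakdale 4, Rivermont 4, Pinehurst 8, Claybrook 12 (total 28).

Oakdale 4, Rivermont 4, Pinehurst 8, Claybrook 12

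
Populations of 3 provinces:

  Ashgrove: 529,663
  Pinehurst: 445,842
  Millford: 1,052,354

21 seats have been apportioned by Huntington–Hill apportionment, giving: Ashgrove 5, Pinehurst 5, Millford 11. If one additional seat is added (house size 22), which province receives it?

Priority for the next seat is population ÷ (√(s·(s+1))).
Priorities: Ashgrove 96702.791, Pinehurst 81399.240, Millford 91595.659.
Highest priority: Ashgrove.

Ashgrove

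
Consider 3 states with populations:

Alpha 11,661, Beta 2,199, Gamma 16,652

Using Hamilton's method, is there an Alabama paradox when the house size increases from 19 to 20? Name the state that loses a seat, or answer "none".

Beta

At 19 seats: Alpha 7, Beta 2, Gamma 10.
At 20 seats: Alpha 8, Beta 1, Gamma 11.
Beta drops from 2 to 1.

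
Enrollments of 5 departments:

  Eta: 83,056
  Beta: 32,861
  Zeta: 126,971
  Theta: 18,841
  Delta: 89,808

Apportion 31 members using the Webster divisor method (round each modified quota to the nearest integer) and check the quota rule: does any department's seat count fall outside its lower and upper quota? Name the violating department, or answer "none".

none

Standard quotas: Eta 7.324, Beta 2.898, Zeta 11.197, Theta 1.661, Delta 7.920.
Webster allocation: Eta 7, Beta 3, Zeta 11, Theta 2, Delta 8.
Every allocation lies between the lower and upper quota.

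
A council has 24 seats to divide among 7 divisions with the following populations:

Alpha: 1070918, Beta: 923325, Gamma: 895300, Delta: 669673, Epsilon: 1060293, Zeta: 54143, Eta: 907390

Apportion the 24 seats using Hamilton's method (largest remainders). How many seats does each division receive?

The standard divisor is 5581042/24 ≈ 232543.417.
Standard quotas: Alpha 4.6052, Beta 3.9705, Gamma 3.8500, Delta 2.8798, Epsilon 4.5595, Zeta 0.2328, Eta 3.9020.
Lower quotas: Alpha 4, Beta 3, Gamma 3, Delta 2, Epsilon 4, Zeta 0, Eta 3 (sum 19, leaving 5 seats).
Remainders in descending order: Beta 0.9705, Eta 0.9020, Delta 0.8798, Gamma 0.8500, Alpha 0.6052, Epsilon 0.5595, Zeta 0.2328.
The surplus seats go to Beta, Eta, Delta, Gamma, Alpha.

Alpha 5; Beta 4; Gamma 4; Delta 3; Epsilon 4; Zeta 0; Eta 4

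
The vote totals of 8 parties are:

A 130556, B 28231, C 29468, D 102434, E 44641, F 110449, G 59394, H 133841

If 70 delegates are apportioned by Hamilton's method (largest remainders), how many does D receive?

11

Total 639014; standard divisor 639014/70 ≈ 9128.771.
Standard quotas: A 14.3016, B 3.0925, C 3.2280, D 11.2210, E 4.8901, F 12.0990, G 6.5062, H 14.6614.
Lower quotas: A 14, B 3, C 3, D 11, E 4, F 12, G 6, H 14 (sum 67, leaving 3 seats).
Remainders in descending order: E 0.8901, H 0.6614, G 0.5062, A 0.3016, C 0.2280, D 0.2210, F 0.0990, B 0.0925.
The surplus seats go to E, H, G.
D receives 11.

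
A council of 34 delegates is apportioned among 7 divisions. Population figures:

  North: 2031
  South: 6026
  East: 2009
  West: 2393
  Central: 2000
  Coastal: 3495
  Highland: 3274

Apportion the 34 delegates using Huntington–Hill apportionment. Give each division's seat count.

With divisor 616: modified quotas North 3.297, South 9.782, East 3.261, West 3.885, Central 3.247, Coastal 5.674, Highland 5.315.
Geometric-mean thresholds: North √(3·4)=3.464, South √(9·10)=9.487, East √(3·4)=3.464, West √(3·4)=3.464, Central √(3·4)=3.464, Coastal √(5·6)=5.477, Highland √(5·6)=5.477.
Each quota rounded against its threshold gives North 3, South 10, East 3, West 4, Central 3, Coastal 6, Highland 5 (total 34).

North: 3; South: 10; East: 3; West: 4; Central: 3; Coastal: 6; Highland: 5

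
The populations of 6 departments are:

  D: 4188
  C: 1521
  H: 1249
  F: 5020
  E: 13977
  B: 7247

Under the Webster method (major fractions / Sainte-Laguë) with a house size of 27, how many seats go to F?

Standard divisor 33202/27 ≈ 1229.704; standard quotas: D 3.406, C 1.237, H 1.016, F 4.082, E 11.366, B 5.893.
Rounding to the nearest integer gives 3, 1, 1, 4, 11, 6 = 26 seats, so the divisor must be adjusted.
With modified divisor 1210: modified quotas D 3.461, C 1.257, H 1.032, F 4.149, E 11.551, B 5.989.
Rounding to the nearest integer: D 3, C 1, H 1, F 4, E 12, B 6 (total 27).
F receives 4.

4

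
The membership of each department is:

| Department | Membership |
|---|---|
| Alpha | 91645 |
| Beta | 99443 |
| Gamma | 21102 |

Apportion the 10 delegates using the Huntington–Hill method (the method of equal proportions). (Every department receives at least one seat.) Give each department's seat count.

With divisor 21364: modified quotas Alpha 4.290, Beta 4.655, Gamma 0.988.
Geometric-mean thresholds: Alpha √(4·5)=4.472, Beta √(4·5)=4.472, Gamma (min 1).
Each quota rounded against its threshold gives Alpha 4, Beta 5, Gamma 1 (total 10).

Alpha 4; Beta 5; Gamma 1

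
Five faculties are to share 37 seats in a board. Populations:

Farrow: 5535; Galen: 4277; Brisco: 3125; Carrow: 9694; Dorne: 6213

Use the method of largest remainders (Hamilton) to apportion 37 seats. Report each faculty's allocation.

The standard divisor is 28844/37 ≈ 779.568.
Standard quotas: Farrow 7.1001, Galen 5.4864, Brisco 4.0086, Carrow 12.4351, Dorne 7.9698.
Lower quotas: Farrow 7, Galen 5, Brisco 4, Carrow 12, Dorne 7 (sum 35, leaving 2 seats).
Remainders in descending order: Dorne 0.9698, Galen 0.4864, Carrow 0.4351, Farrow 0.1001, Brisco 0.0086.
Largest remainders: Dorne, Galen receive the extra seats.

Farrow 7; Galen 6; Brisco 4; Carrow 12; Dorne 8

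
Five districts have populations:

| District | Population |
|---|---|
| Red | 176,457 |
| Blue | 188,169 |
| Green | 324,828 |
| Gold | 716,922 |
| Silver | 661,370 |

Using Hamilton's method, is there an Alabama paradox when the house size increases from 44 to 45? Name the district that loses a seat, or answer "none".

At 44 seats: Red 4, Blue 4, Green 7, Gold 15, Silver 14.
At 45 seats: Red 4, Blue 4, Green 7, Gold 16, Silver 14.
No district's allocation decreased.

none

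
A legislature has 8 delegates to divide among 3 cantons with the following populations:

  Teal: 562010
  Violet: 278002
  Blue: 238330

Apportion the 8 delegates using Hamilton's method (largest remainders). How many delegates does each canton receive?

Total 1078342; standard divisor 1078342/8 ≈ 134792.75.
Standard quotas: Teal 4.1694, Violet 2.0624, Blue 1.7681.
Lower quotas: Teal 4, Violet 2, Blue 1 (sum 7, leaving 1 seat).
Remainders in descending order: Blue 0.7681, Teal 0.1694, Violet 0.0624.
Largest remainder: Blue receives the extra seat.

Teal 4; Violet 2; Blue 2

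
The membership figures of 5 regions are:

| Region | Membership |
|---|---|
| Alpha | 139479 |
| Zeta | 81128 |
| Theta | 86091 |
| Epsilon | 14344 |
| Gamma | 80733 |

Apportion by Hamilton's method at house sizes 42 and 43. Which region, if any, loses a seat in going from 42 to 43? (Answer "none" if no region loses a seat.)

At 42 seats: Alpha 15, Zeta 8, Theta 9, Epsilon 2, Gamma 8.
At 43 seats: Alpha 15, Zeta 9, Theta 9, Epsilon 1, Gamma 9.
Epsilon drops from 2 to 1.

Epsilon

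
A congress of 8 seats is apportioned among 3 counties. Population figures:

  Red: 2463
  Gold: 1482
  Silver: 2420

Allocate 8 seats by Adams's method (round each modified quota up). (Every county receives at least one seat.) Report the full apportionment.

Red 3; Gold 2; Silver 3

Standard divisor 6365/8 ≈ 795.625; standard quotas: Red 3.096, Gold 1.863, Silver 3.042.
Rounding up gives 4, 2, 4 = 10 seats, so the divisor must be adjusted.
With modified divisor 1000: modified quotas Red 2.463, Gold 1.482, Silver 2.420.
Rounding up: Red 3, Gold 2, Silver 3 (total 8).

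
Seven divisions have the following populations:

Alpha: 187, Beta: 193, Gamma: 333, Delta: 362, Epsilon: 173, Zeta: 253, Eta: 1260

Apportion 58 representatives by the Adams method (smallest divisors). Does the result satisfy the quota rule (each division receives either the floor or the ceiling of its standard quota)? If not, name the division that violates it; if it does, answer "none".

Eta

Standard quotas: Alpha 3.928, Beta 4.054, Gamma 6.995, Delta 7.604, Epsilon 3.634, Zeta 5.315, Eta 26.469.
Adams allocation: Alpha 4, Beta 4, Gamma 7, Delta 8, Epsilon 4, Zeta 6, Eta 25.
Eta has quota 26.469 (lower 26, upper 27) but receives 25 — outside the quota interval.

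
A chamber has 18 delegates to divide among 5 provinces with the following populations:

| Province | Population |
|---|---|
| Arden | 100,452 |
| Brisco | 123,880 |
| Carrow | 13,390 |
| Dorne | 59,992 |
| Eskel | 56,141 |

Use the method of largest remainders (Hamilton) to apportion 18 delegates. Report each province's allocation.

Arden 5; Brisco 6; Carrow 1; Dorne 3; Eskel 3

Total 353855; standard divisor 353855/18 ≈ 19658.611.
Standard quotas: Arden 5.1098, Brisco 6.3016, Carrow 0.6811, Dorne 3.0517, Eskel 2.8558.
Lower quotas: Arden 5, Brisco 6, Carrow 0, Dorne 3, Eskel 2 (sum 16, leaving 2 seats).
Remainders in descending order: Eskel 0.8558, Carrow 0.6811, Brisco 0.3016, Arden 0.1098, Dorne 0.0517.
Largest remainders: Eskel, Carrow receive the extra seats.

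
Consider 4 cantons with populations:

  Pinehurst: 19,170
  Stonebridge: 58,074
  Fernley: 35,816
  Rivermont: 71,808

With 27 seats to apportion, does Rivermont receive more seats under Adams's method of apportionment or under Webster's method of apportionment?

Webster

Adams: Pinehurst 3, Stonebridge 9, Fernley 5, Rivermont 10.
Webster: Pinehurst 3, Stonebridge 8, Fernley 5, Rivermont 11.
Rivermont gets 10 under Adams and 11 under Webster.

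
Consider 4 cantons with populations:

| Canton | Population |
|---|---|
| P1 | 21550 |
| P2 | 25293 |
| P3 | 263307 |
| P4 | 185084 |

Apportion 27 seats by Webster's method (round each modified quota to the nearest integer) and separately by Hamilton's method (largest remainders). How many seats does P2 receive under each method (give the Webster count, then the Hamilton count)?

1 and 2

Webster: P1 1, P2 1, P3 15, P4 10.
Hamilton: P1 1, P2 2, P3 14, P4 10.
P2 gets 1 under Webster and 2 under Hamilton.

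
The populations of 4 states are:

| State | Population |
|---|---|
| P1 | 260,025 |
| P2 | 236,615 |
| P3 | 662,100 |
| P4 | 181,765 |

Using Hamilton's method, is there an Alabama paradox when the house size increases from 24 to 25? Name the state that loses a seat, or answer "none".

At 24 seats: P1 5, P2 4, P3 12, P4 3.
At 25 seats: P1 5, P2 5, P3 12, P4 3.
No state's allocation decreased.

none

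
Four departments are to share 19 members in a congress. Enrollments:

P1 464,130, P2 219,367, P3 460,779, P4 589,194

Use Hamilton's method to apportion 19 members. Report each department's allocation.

P1=5, P2=2, P3=5, P4=7

The standard divisor is 1733470/19 ≈ 91235.263.
Standard quotas: P1 5.0872, P2 2.4044, P3 5.0504, P4 6.4580.
Lower quotas: P1 5, P2 2, P3 5, P4 6 (sum 18, leaving 1 seat).
Remainders in descending order: P4 0.4580, P2 0.4044, P1 0.0872, P3 0.0504.
The surplus seat goes to P4.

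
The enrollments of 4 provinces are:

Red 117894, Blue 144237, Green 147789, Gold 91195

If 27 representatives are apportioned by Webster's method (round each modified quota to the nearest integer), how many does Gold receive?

Standard divisor 501115/27 ≈ 18559.815; standard quotas: Red 6.352, Blue 7.771, Green 7.963, Gold 4.914.
Rounding to the nearest integer gives Red 6, Blue 8, Green 8, Gold 5 — total 27, matching the house size, so no adjustment is needed.
Gold receives 5.

5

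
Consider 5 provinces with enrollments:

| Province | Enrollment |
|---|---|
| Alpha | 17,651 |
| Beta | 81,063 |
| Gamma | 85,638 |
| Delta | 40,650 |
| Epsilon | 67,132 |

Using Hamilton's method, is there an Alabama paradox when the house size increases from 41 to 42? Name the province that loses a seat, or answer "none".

Alpha

At 41 seats: Alpha 3, Beta 11, Gamma 12, Delta 6, Epsilon 9.
At 42 seats: Alpha 2, Beta 12, Gamma 12, Delta 6, Epsilon 10.
Alpha drops from 3 to 2.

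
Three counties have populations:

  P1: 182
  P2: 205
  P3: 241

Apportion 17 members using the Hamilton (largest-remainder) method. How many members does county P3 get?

6

The standard divisor is 628/17 ≈ 36.941.
Standard quotas: P1 4.927, P2 5.549, P3 6.524.
Lower quotas: P1 4, P2 5, P3 6 (sum 15, leaving 2 seats).
Remainders in descending order: P1 0.927, P2 0.549, P3 0.524.
The surplus seats go to P1, P2.
P3 receives 6.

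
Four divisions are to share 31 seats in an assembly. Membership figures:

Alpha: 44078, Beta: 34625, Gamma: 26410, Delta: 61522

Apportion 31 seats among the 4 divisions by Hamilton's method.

Alpha=8, Beta=6, Gamma=5, Delta=12

The standard divisor is 166635/31 ≈ 5375.323.
Standard quotas: Alpha 8.2001, Beta 6.4415, Gamma 4.9132, Delta 11.4453.
Lower quotas: Alpha 8, Beta 6, Gamma 4, Delta 11 (sum 29, leaving 2 seats).
Remainders in descending order: Gamma 0.9132, Delta 0.4453, Beta 0.4415, Alpha 0.2001.
The surplus seats go to Gamma, Delta.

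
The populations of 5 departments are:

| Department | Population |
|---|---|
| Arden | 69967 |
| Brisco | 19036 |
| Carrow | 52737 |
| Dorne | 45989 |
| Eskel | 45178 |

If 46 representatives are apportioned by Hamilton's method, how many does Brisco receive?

Total 232907; standard divisor 232907/46 ≈ 5063.196.
Standard quotas: Arden 13.8187, Brisco 3.7597, Carrow 10.4158, Dorne 9.0830, Eskel 8.9228.
Lower quotas: Arden 13, Brisco 3, Carrow 10, Dorne 9, Eskel 8 (sum 43, leaving 3 seats).
Remainders in descending order: Eskel 0.9228, Arden 0.8187, Brisco 0.7597, Carrow 0.4158, Dorne 0.0830.
The surplus seats go to Eskel, Arden, Brisco.
Brisco receives 4.

4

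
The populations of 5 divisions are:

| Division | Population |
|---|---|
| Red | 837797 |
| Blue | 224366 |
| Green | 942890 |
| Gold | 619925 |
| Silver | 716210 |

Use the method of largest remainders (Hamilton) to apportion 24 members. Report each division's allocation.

Standard divisor: 3341188 ÷ 24 ≈ 139216.167.
Standard quotas: Red 6.0180, Blue 1.6116, Green 6.7728, Gold 4.4530, Silver 5.1446.
Lower quotas: Red 6, Blue 1, Green 6, Gold 4, Silver 5 (sum 22, leaving 2 seats).
Remainders in descending order: Green 0.7728, Blue 0.6116, Gold 0.4530, Silver 0.1446, Red 0.0180.
The surplus seats go to Green, Blue.

Red=6; Blue=2; Green=7; Gold=4; Silver=5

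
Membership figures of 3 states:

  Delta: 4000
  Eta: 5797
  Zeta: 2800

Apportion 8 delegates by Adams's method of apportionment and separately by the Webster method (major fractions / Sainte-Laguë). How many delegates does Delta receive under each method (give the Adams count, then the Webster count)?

3 and 2

Adams: Delta 3, Eta 3, Zeta 2.
Webster: Delta 2, Eta 4, Zeta 2.
Delta gets 3 under Adams and 2 under Webster.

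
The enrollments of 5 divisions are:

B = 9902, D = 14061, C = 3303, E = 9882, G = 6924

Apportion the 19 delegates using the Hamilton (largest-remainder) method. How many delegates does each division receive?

B 4, D 6, C 2, E 4, G 3

The standard divisor is 44072/19 ≈ 2319.579.
Standard quotas: B 4.2689, D 6.0619, C 1.4240, E 4.2603, G 2.9850.
Lower quotas: B 4, D 6, C 1, E 4, G 2 (sum 17, leaving 2 seats).
Remainders in descending order: G 0.9850, C 0.4240, B 0.2689, E 0.2603, D 0.0619.
Largest remainders: G, C receive the extra seats.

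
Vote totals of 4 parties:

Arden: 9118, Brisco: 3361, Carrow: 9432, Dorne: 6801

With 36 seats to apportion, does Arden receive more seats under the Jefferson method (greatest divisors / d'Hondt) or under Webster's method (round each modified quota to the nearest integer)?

Jefferson: Arden 12, Brisco 4, Carrow 12, Dorne 8.
Webster: Arden 11, Brisco 4, Carrow 12, Dorne 9.
Arden gets 12 under Jefferson and 11 under Webster.

Jefferson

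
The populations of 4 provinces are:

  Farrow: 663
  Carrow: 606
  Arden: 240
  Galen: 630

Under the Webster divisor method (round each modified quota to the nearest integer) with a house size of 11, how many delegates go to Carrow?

3

Standard divisor 2139/11 ≈ 194.455; standard quotas: Farrow 3.410, Carrow 3.116, Arden 1.234, Galen 3.240.
Rounding to the nearest integer gives 3, 3, 1, 3 = 10 seats, so the divisor must be adjusted.
With modified divisor 185: modified quotas Farrow 3.584, Carrow 3.276, Arden 1.297, Galen 3.405.
Rounding to the nearest integer: Farrow 4, Carrow 3, Arden 1, Galen 3 (total 11).
Carrow receives 3.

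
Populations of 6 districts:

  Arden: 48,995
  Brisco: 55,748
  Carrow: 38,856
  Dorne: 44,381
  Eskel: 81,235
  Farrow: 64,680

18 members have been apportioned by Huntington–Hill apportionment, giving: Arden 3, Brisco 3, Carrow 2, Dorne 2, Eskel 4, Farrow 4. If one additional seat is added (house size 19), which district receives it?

Eskel

Priority for the next seat is population ÷ (√(s·(s+1))).
Priorities: Arden 14143.638, Brisco 16093.061, Carrow 15862.896, Dorne 18118.467, Eskel 18164.698, Farrow 14462.888.
Highest priority: Eskel.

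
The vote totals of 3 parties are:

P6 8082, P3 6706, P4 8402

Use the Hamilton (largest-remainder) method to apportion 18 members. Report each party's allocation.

Total 23190; standard divisor 23190/18 ≈ 1288.333.
Standard quotas: P6 6.2732, P3 5.2052, P4 6.5216.
Lower quotas: P6 6, P3 5, P4 6 (sum 17, leaving 1 seat).
Remainders in descending order: P4 0.5216, P6 0.2732, P3 0.2052.
Largest remainder: P4 receives the extra seat.

P6=6, P3=5, P4=7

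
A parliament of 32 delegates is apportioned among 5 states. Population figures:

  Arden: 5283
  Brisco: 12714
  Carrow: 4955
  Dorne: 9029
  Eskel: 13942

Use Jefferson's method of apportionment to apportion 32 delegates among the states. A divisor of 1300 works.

Arden: 4; Brisco: 9; Carrow: 3; Dorne: 6; Eskel: 10

With modified divisor 1300: modified quotas Arden 4.064, Brisco 9.780, Carrow 3.812, Dorne 6.945, Eskel 10.725.
Rounding down: Arden 4, Brisco 9, Carrow 3, Dorne 6, Eskel 10 (total 32).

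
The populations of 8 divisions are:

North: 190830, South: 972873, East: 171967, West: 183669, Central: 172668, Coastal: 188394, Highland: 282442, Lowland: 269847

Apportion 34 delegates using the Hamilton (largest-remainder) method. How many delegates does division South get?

14

Standard divisor: 2432690 ÷ 34 ≈ 71549.706.
Standard quotas: North 2.6671, South 13.5972, East 2.4035, West 2.5670, Central 2.4133, Coastal 2.6331, Highland 3.9475, Lowland 3.7715.
Lower quotas: North 2, South 13, East 2, West 2, Central 2, Coastal 2, Highland 3, Lowland 3 (sum 29, leaving 5 seats).
Remainders in descending order: Highland 0.9475, Lowland 0.7715, North 0.6671, Coastal 0.6331, South 0.5972, West 0.5670, Central 0.4133, East 0.4035.
The surplus seats go to Highland, Lowland, North, Coastal, South.
South receives 14.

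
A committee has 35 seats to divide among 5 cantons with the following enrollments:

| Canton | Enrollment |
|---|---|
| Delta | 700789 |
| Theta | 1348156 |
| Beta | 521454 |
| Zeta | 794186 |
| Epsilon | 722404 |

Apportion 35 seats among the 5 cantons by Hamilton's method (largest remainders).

The standard divisor is 4086989/35 ≈ 116771.114.
Standard quotas: Delta 6.0014, Theta 11.5453, Beta 4.4656, Zeta 6.8012, Epsilon 6.1865.
Lower quotas: Delta 6, Theta 11, Beta 4, Zeta 6, Epsilon 6 (sum 33, leaving 2 seats).
Remainders in descending order: Zeta 0.8012, Theta 0.5453, Beta 0.4656, Epsilon 0.1865, Delta 0.0014.
The surplus seats go to Zeta, Theta.

Delta=6, Theta=12, Beta=4, Zeta=7, Epsilon=6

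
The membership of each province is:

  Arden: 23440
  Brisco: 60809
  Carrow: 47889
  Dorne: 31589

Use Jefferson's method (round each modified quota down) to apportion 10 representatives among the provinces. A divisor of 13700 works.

Arden 1, Brisco 4, Carrow 3, Dorne 2

With modified divisor 13700: modified quotas Arden 1.711, Brisco 4.439, Carrow 3.496, Dorne 2.306.
Rounding down: Arden 1, Brisco 4, Carrow 3, Dorne 2 (total 10).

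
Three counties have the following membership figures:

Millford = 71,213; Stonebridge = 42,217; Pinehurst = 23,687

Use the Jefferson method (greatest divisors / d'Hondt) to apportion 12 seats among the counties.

Millford: 6; Stonebridge: 4; Pinehurst: 2

Standard divisor 137117/12 ≈ 11426.417; standard quotas: Millford 6.232, Stonebridge 3.695, Pinehurst 2.073.
Rounding down gives 6, 3, 2 = 11 seats, so the divisor must be adjusted.
With modified divisor 10400: modified quotas Millford 6.847, Stonebridge 4.059, Pinehurst 2.278.
Rounding down: Millford 6, Stonebridge 4, Pinehurst 2 (total 12).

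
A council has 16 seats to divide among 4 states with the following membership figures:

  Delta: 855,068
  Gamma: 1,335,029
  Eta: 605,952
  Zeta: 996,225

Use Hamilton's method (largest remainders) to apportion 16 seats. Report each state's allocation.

Total 3792274; standard divisor 3792274/16 ≈ 237017.125.
Standard quotas: Delta 3.6076, Gamma 5.6326, Eta 2.5566, Zeta 4.2032.
Lower quotas: Delta 3, Gamma 5, Eta 2, Zeta 4 (sum 14, leaving 2 seats).
Remainders in descending order: Gamma 0.6326, Delta 0.6076, Eta 0.5566, Zeta 0.2032.
The surplus seats go to Gamma, Delta.

Delta 4, Gamma 6, Eta 2, Zeta 4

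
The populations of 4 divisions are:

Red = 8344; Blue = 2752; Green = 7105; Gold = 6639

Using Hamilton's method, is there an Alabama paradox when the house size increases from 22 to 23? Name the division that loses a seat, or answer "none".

At 22 seats: Red 7, Blue 3, Green 6, Gold 6.
At 23 seats: Red 8, Blue 2, Green 7, Gold 6.
Blue drops from 3 to 2.

Blue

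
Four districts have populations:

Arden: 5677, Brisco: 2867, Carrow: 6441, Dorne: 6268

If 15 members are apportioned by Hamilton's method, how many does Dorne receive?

Total 21253; standard divisor 21253/15 ≈ 1416.867.
Standard quotas: Arden 4.0067, Brisco 2.0235, Carrow 4.5459, Dorne 4.4238.
Lower quotas: Arden 4, Brisco 2, Carrow 4, Dorne 4 (sum 14, leaving 1 seat).
Remainders in descending order: Carrow 0.5459, Dorne 0.4238, Brisco 0.0235, Arden 0.0067.
The surplus seat goes to Carrow.
Dorne receives 4.

4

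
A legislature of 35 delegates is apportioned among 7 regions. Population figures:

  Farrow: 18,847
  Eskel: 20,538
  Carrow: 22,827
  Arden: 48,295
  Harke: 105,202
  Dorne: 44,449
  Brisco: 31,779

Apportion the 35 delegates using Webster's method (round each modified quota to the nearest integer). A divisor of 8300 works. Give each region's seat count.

With modified divisor 8300: modified quotas Farrow 2.271, Eskel 2.474, Carrow 2.750, Arden 5.819, Harke 12.675, Dorne 5.355, Brisco 3.829.
Rounding to the nearest integer: Farrow 2, Eskel 2, Carrow 3, Arden 6, Harke 13, Dorne 5, Brisco 4 (total 35).

Farrow 2, Eskel 2, Carrow 3, Arden 6, Harke 13, Dorne 5, Brisco 4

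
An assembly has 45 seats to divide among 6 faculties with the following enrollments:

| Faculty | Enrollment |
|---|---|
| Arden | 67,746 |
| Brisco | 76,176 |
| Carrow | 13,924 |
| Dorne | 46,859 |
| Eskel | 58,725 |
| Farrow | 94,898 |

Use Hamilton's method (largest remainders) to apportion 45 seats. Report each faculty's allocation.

Arden 8, Brisco 10, Carrow 2, Dorne 6, Eskel 7, Farrow 12

The standard divisor is 358328/45 ≈ 7962.844.
Standard quotas: Arden 8.5078, Brisco 9.5664, Carrow 1.7486, Dorne 5.8847, Eskel 7.3749, Farrow 11.9176.
Lower quotas: Arden 8, Brisco 9, Carrow 1, Dorne 5, Eskel 7, Farrow 11 (sum 41, leaving 4 seats).
Remainders in descending order: Farrow 0.9176, Dorne 0.8847, Carrow 0.7486, Brisco 0.5664, Arden 0.5078, Eskel 0.3749.
Largest remainders: Farrow, Dorne, Carrow, Brisco receive the extra seats.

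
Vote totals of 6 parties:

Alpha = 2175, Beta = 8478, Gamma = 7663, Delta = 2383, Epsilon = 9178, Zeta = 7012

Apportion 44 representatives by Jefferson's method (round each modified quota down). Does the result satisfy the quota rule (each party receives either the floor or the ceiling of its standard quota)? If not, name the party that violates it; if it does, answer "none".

Standard quotas: Alpha 2.594, Beta 10.112, Gamma 9.140, Delta 2.842, Epsilon 10.947, Zeta 8.364.
Jefferson allocation: Alpha 2, Beta 10, Gamma 9, Delta 3, Epsilon 11, Zeta 9.
Every allocation lies between the lower and upper quota.

none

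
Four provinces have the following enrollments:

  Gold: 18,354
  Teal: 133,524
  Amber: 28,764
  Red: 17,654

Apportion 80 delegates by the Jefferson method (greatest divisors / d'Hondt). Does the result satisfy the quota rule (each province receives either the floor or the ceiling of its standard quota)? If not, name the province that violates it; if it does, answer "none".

Standard quotas: Gold 7.405, Teal 53.869, Amber 11.604, Red 7.122.
Jefferson allocation: Gold 7, Teal 55, Amber 11, Red 7.
Teal has quota 53.869 (lower 53, upper 54) but receives 55 — outside the quota interval.

Teal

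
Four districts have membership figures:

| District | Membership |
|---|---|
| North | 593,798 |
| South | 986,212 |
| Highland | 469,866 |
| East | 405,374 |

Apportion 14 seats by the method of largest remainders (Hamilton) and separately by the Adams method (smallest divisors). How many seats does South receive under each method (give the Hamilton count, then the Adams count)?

Hamilton: North 3, South 6, Highland 3, East 2.
Adams: North 3, South 5, Highland 3, East 3.
South gets 6 under Hamilton and 5 under Adams.

6 and 5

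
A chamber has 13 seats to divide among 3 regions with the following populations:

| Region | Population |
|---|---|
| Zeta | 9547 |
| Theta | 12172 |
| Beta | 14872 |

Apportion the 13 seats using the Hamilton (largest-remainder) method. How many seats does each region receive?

Zeta: 4, Theta: 4, Beta: 5

Total 36591; standard divisor 36591/13 ≈ 2814.692.
Standard quotas: Zeta 3.3918, Theta 4.3245, Beta 5.2837.
Lower quotas: Zeta 3, Theta 4, Beta 5 (sum 12, leaving 1 seat).
Remainders in descending order: Zeta 0.3918, Theta 0.3245, Beta 0.2837.
The surplus seat goes to Zeta.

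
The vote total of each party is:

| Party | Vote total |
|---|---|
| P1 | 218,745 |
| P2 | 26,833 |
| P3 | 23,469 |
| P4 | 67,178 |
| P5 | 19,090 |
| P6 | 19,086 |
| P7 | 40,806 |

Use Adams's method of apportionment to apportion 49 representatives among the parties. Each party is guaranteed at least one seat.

P1=24, P2=3, P3=3, P4=8, P5=3, P6=3, P7=5

Standard divisor 415207/49 ≈ 8473.612; standard quotas: P1 25.815, P2 3.167, P3 2.770, P4 7.928, P5 2.253, P6 2.252, P7 4.816.
Rounding up gives 26, 4, 3, 8, 3, 3, 5 = 52 seats, so the divisor must be adjusted.
With modified divisor 9300: modified quotas P1 23.521, P2 2.885, P3 2.524, P4 7.223, P5 2.053, P6 2.052, P7 4.388.
Rounding up: P1 24, P2 3, P3 3, P4 8, P5 3, P6 3, P7 5 (total 49).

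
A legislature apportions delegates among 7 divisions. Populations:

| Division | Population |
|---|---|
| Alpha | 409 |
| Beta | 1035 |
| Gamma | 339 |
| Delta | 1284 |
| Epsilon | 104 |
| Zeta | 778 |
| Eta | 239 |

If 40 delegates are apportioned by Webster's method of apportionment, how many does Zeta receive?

Standard divisor 4188/40 ≈ 104.7; standard quotas: Alpha 3.906, Beta 9.885, Gamma 3.238, Delta 12.264, Epsilon 0.993, Zeta 7.431, Eta 2.283.
Rounding to the nearest integer gives 4, 10, 3, 12, 1, 7, 2 = 39 seats, so the divisor must be adjusted.
With modified divisor 103: modified quotas Alpha 3.971, Beta 10.049, Gamma 3.291, Delta 12.466, Epsilon 1.010, Zeta 7.553, Eta 2.320.
Rounding to the nearest integer: Alpha 4, Beta 10, Gamma 3, Delta 12, Epsilon 1, Zeta 8, Eta 2 (total 40).
Zeta receives 8.

8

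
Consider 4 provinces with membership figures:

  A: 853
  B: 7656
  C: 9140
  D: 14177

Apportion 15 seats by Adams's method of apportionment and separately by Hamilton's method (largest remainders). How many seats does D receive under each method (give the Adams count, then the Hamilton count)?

Adams: A 1, B 4, C 4, D 6.
Hamilton: A 0, B 4, C 4, D 7.
D gets 6 under Adams and 7 under Hamilton.

6 and 7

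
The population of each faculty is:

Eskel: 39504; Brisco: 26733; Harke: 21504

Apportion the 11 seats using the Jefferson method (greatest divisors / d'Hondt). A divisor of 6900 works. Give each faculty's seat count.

With modified divisor 6900: modified quotas Eskel 5.725, Brisco 3.874, Harke 3.117.
Rounding down: Eskel 5, Brisco 3, Harke 3 (total 11).

Eskel 5; Brisco 3; Harke 3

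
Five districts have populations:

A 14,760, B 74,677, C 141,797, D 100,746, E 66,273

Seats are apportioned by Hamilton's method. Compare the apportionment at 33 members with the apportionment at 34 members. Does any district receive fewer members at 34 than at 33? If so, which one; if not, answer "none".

At 33 seats: A 1, B 6, C 12, D 8, E 6.
At 34 seats: A 1, B 6, C 12, D 9, E 6.
No district's allocation decreased.

none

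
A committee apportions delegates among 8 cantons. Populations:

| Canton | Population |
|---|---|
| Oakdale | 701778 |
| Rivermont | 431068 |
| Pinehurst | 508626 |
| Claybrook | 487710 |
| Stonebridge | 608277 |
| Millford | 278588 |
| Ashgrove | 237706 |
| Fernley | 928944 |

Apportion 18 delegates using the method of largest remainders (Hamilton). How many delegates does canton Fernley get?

4

Total 4182697; standard divisor 4182697/18 ≈ 232372.056.
Standard quotas: Oakdale 3.0201, Rivermont 1.8551, Pinehurst 2.1888, Claybrook 2.0988, Stonebridge 2.6177, Millford 1.1989, Ashgrove 1.0230, Fernley 3.9977.
Lower quotas: Oakdale 3, Rivermont 1, Pinehurst 2, Claybrook 2, Stonebridge 2, Millford 1, Ashgrove 1, Fernley 3 (sum 15, leaving 3 seats).
Remainders in descending order: Fernley 0.9977, Rivermont 0.8551, Stonebridge 0.6177, Millford 0.1989, Pinehurst 0.1888, Claybrook 0.0988, Ashgrove 0.0230, Oakdale 0.0201.
Largest remainders: Fernley, Rivermont, Stonebridge receive the extra seats.
Fernley receives 4.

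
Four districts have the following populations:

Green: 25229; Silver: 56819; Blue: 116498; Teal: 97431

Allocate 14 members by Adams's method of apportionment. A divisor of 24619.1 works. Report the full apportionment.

With modified divisor 24619.1: modified quotas Green 1.025, Silver 2.308, Blue 4.732, Teal 3.958.
Rounding up: Green 2, Silver 3, Blue 5, Teal 4 (total 14).

Green 2, Silver 3, Blue 5, Teal 4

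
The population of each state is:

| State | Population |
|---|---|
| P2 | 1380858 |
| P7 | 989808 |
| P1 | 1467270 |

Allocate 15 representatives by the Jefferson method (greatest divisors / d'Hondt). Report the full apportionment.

P2 5; P7 4; P1 6

Standard divisor 3837936/15 ≈ 255862.4; standard quotas: P2 5.397, P7 3.869, P1 5.735.
Rounding down gives 5, 3, 5 = 13 seats, so the divisor must be adjusted.
With modified divisor 237300: modified quotas P2 5.819, P7 4.171, P1 6.183.
Rounding down: P2 5, P7 4, P1 6 (total 15).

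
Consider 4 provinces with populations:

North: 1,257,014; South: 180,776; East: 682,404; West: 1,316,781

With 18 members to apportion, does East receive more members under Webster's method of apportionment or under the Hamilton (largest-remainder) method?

Webster

Webster: North 6, South 1, East 4, West 7.
Hamilton: North 7, South 1, East 3, West 7.
East gets 4 under Webster and 3 under Hamilton.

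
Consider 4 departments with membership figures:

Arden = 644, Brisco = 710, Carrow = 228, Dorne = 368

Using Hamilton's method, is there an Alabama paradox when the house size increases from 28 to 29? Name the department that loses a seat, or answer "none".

Dorne

At 28 seats: Arden 9, Brisco 10, Carrow 3, Dorne 6.
At 29 seats: Arden 10, Brisco 11, Carrow 3, Dorne 5.
Dorne drops from 6 to 5.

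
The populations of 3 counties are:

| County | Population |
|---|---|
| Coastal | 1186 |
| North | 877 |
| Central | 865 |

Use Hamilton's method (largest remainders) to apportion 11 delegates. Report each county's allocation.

The standard divisor is 2928/11 ≈ 266.182.
Standard quotas: Coastal 4.456, North 3.295, Central 3.250.
Lower quotas: Coastal 4, North 3, Central 3 (sum 10, leaving 1 seat).
Remainders in descending order: Coastal 0.456, North 0.295, Central 0.250.
The surplus seat goes to Coastal.

Coastal=5, North=3, Central=3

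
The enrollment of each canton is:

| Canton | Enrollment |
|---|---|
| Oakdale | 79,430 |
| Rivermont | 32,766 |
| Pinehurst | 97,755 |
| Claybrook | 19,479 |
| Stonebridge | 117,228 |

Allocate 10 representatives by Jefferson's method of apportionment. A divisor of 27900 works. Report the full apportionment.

With modified divisor 27900: modified quotas Oakdale 2.847, Rivermont 1.174, Pinehurst 3.504, Claybrook 0.698, Stonebridge 4.202.
Rounding down: Oakdale 2, Rivermont 1, Pinehurst 3, Claybrook 0, Stonebridge 4 (total 10).

Oakdale=2, Rivermont=1, Pinehurst=3, Claybrook=0, Stonebridge=4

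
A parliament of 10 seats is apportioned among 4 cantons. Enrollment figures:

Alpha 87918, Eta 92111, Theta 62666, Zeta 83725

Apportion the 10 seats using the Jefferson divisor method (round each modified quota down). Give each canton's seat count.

Alpha: 3; Eta: 3; Theta: 2; Zeta: 2

Standard divisor 326420/10 ≈ 32642; standard quotas: Alpha 2.693, Eta 2.822, Theta 1.920, Zeta 2.565.
Rounding down gives 2, 2, 1, 2 = 7 seats, so the divisor must be adjusted.
With modified divisor 28600: modified quotas Alpha 3.074, Eta 3.221, Theta 2.191, Zeta 2.927.
Rounding down: Alpha 3, Eta 3, Theta 2, Zeta 2 (total 10).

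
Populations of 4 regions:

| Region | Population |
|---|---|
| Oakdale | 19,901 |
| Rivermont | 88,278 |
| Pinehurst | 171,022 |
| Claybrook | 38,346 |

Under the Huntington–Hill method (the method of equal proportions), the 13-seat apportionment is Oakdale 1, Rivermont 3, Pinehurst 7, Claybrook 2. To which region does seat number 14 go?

Rivermont

Priority for the next seat is population ÷ (√(s·(s+1))).
Priorities: Oakdale 14072.132, Rivermont 25483.664, Pinehurst 22853.776, Claybrook 15654.689.
Highest priority: Rivermont.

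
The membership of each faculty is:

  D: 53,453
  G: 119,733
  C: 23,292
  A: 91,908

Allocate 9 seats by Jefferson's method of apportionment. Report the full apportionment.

D: 2; G: 4; C: 0; A: 3

Standard divisor 288386/9 ≈ 32042.889; standard quotas: D 1.668, G 3.737, C 0.727, A 2.868.
Rounding down gives 1, 3, 0, 2 = 6 seats, so the divisor must be adjusted.
With modified divisor 25300: modified quotas D 2.113, G 4.733, C 0.921, A 3.633.
Rounding down: D 2, G 4, C 0, A 3 (total 9).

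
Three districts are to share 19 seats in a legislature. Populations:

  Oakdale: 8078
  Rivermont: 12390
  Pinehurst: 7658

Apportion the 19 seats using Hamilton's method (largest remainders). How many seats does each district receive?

Standard divisor: 28126 ÷ 19 ≈ 1480.316.
Standard quotas: Oakdale 5.4569, Rivermont 8.3698, Pinehurst 5.1732.
Lower quotas: Oakdale 5, Rivermont 8, Pinehurst 5 (sum 18, leaving 1 seat).
Remainders in descending order: Oakdale 0.4569, Rivermont 0.3698, Pinehurst 0.1732.
The surplus seat goes to Oakdale.

Oakdale 6; Rivermont 8; Pinehurst 5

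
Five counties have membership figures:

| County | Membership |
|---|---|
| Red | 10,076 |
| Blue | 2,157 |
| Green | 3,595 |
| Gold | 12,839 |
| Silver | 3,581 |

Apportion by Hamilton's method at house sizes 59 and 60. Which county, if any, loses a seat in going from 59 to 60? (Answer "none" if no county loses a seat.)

At 59 seats: Red 18, Blue 4, Green 7, Gold 23, Silver 7.
At 60 seats: Red 19, Blue 4, Green 7, Gold 24, Silver 6.
Silver drops from 7 to 6.

Silver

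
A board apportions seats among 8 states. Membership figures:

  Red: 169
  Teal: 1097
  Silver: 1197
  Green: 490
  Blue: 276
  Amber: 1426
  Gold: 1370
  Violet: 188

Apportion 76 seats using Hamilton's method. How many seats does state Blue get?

3

Standard divisor: 6213 ÷ 76 ≈ 81.75.
Standard quotas: Red 2.067, Teal 13.419, Silver 14.642, Green 5.994, Blue 3.376, Amber 17.443, Gold 16.758, Violet 2.300.
Lower quotas: Red 2, Teal 13, Silver 14, Green 5, Blue 3, Amber 17, Gold 16, Violet 2 (sum 72, leaving 4 seats).
Remainders in descending order: Green 0.994, Gold 0.758, Silver 0.642, Amber 0.443, Teal 0.419, Blue 0.376, Violet 0.300, Red 0.067.
Largest remainders: Green, Gold, Silver, Amber receive the extra seats.
Blue receives 3.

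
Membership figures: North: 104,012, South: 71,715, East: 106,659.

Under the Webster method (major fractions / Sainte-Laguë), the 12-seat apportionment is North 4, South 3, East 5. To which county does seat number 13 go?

Priority for the next seat is population ÷ (current seats + 0.5).
Priorities: North 23113.778, South 20490.000, East 19392.545.
Highest priority: North.

North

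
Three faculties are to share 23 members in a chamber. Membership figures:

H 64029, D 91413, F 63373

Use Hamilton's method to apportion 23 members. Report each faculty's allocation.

H=7; D=9; F=7

The standard divisor is 218815/23 ≈ 9513.696.
Standard quotas: H 6.7302, D 9.6086, F 6.6612.
Lower quotas: H 6, D 9, F 6 (sum 21, leaving 2 seats).
Remainders in descending order: H 0.7302, F 0.6612, D 0.6086.
Largest remainders: H, F receive the extra seats.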